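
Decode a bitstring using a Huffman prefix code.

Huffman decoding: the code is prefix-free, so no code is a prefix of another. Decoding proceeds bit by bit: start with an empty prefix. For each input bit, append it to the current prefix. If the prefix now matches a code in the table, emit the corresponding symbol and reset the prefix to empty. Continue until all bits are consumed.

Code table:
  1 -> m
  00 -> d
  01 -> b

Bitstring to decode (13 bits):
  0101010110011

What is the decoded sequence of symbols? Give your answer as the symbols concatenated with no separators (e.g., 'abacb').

Answer: bbbbmdmm

Derivation:
Bit 0: prefix='0' (no match yet)
Bit 1: prefix='01' -> emit 'b', reset
Bit 2: prefix='0' (no match yet)
Bit 3: prefix='01' -> emit 'b', reset
Bit 4: prefix='0' (no match yet)
Bit 5: prefix='01' -> emit 'b', reset
Bit 6: prefix='0' (no match yet)
Bit 7: prefix='01' -> emit 'b', reset
Bit 8: prefix='1' -> emit 'm', reset
Bit 9: prefix='0' (no match yet)
Bit 10: prefix='00' -> emit 'd', reset
Bit 11: prefix='1' -> emit 'm', reset
Bit 12: prefix='1' -> emit 'm', reset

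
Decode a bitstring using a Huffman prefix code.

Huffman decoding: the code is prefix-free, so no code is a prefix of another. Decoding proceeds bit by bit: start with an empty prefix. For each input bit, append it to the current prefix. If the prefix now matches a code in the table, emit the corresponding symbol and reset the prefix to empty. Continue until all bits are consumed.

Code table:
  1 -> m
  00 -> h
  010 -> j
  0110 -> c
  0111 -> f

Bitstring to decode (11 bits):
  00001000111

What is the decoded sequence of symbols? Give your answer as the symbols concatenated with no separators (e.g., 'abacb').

Bit 0: prefix='0' (no match yet)
Bit 1: prefix='00' -> emit 'h', reset
Bit 2: prefix='0' (no match yet)
Bit 3: prefix='00' -> emit 'h', reset
Bit 4: prefix='1' -> emit 'm', reset
Bit 5: prefix='0' (no match yet)
Bit 6: prefix='00' -> emit 'h', reset
Bit 7: prefix='0' (no match yet)
Bit 8: prefix='01' (no match yet)
Bit 9: prefix='011' (no match yet)
Bit 10: prefix='0111' -> emit 'f', reset

Answer: hhmhf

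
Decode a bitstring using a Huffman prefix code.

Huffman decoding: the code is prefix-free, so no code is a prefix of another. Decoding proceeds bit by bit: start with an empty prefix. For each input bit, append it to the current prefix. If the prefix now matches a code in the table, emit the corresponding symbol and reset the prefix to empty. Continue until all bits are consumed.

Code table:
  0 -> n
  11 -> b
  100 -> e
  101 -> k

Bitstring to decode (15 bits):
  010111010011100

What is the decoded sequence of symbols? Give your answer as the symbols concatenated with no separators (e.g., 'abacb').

Bit 0: prefix='0' -> emit 'n', reset
Bit 1: prefix='1' (no match yet)
Bit 2: prefix='10' (no match yet)
Bit 3: prefix='101' -> emit 'k', reset
Bit 4: prefix='1' (no match yet)
Bit 5: prefix='11' -> emit 'b', reset
Bit 6: prefix='0' -> emit 'n', reset
Bit 7: prefix='1' (no match yet)
Bit 8: prefix='10' (no match yet)
Bit 9: prefix='100' -> emit 'e', reset
Bit 10: prefix='1' (no match yet)
Bit 11: prefix='11' -> emit 'b', reset
Bit 12: prefix='1' (no match yet)
Bit 13: prefix='10' (no match yet)
Bit 14: prefix='100' -> emit 'e', reset

Answer: nkbnebe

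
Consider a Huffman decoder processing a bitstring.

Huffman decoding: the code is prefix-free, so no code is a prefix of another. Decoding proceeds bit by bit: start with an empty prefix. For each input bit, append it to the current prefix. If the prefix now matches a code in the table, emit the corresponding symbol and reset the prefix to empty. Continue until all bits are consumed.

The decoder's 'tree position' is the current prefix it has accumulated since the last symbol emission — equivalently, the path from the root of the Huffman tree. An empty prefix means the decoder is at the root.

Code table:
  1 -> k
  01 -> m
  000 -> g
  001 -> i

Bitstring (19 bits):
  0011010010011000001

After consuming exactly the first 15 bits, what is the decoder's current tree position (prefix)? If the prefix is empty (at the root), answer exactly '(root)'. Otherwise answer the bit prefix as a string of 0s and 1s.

Bit 0: prefix='0' (no match yet)
Bit 1: prefix='00' (no match yet)
Bit 2: prefix='001' -> emit 'i', reset
Bit 3: prefix='1' -> emit 'k', reset
Bit 4: prefix='0' (no match yet)
Bit 5: prefix='01' -> emit 'm', reset
Bit 6: prefix='0' (no match yet)
Bit 7: prefix='00' (no match yet)
Bit 8: prefix='001' -> emit 'i', reset
Bit 9: prefix='0' (no match yet)
Bit 10: prefix='00' (no match yet)
Bit 11: prefix='001' -> emit 'i', reset
Bit 12: prefix='1' -> emit 'k', reset
Bit 13: prefix='0' (no match yet)
Bit 14: prefix='00' (no match yet)

Answer: 00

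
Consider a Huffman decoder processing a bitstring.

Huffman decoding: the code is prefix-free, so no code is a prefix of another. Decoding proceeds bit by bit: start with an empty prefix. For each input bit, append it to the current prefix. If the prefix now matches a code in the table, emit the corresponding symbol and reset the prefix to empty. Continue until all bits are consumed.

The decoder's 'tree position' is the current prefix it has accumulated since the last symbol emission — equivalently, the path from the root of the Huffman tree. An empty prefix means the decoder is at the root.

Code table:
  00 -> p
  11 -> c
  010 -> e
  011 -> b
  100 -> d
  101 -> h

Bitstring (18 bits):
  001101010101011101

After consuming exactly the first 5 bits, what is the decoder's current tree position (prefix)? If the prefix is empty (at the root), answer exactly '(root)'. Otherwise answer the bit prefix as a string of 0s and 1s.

Bit 0: prefix='0' (no match yet)
Bit 1: prefix='00' -> emit 'p', reset
Bit 2: prefix='1' (no match yet)
Bit 3: prefix='11' -> emit 'c', reset
Bit 4: prefix='0' (no match yet)

Answer: 0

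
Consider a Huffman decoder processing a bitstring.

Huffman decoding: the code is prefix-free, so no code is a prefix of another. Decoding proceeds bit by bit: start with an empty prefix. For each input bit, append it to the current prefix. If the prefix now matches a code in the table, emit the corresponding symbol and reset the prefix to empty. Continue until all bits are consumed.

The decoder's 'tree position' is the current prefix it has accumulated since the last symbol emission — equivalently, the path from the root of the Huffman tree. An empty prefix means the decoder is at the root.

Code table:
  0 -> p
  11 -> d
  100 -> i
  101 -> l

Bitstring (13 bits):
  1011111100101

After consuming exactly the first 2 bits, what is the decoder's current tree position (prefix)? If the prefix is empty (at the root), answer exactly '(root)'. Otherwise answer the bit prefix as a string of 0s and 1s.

Answer: 10

Derivation:
Bit 0: prefix='1' (no match yet)
Bit 1: prefix='10' (no match yet)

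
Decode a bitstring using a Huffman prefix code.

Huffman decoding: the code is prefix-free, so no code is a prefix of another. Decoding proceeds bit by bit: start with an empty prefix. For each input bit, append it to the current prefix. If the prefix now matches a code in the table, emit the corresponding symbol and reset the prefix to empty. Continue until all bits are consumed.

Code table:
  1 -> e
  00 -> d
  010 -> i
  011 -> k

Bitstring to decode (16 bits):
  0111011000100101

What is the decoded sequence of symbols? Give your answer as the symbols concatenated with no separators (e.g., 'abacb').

Bit 0: prefix='0' (no match yet)
Bit 1: prefix='01' (no match yet)
Bit 2: prefix='011' -> emit 'k', reset
Bit 3: prefix='1' -> emit 'e', reset
Bit 4: prefix='0' (no match yet)
Bit 5: prefix='01' (no match yet)
Bit 6: prefix='011' -> emit 'k', reset
Bit 7: prefix='0' (no match yet)
Bit 8: prefix='00' -> emit 'd', reset
Bit 9: prefix='0' (no match yet)
Bit 10: prefix='01' (no match yet)
Bit 11: prefix='010' -> emit 'i', reset
Bit 12: prefix='0' (no match yet)
Bit 13: prefix='01' (no match yet)
Bit 14: prefix='010' -> emit 'i', reset
Bit 15: prefix='1' -> emit 'e', reset

Answer: kekdiie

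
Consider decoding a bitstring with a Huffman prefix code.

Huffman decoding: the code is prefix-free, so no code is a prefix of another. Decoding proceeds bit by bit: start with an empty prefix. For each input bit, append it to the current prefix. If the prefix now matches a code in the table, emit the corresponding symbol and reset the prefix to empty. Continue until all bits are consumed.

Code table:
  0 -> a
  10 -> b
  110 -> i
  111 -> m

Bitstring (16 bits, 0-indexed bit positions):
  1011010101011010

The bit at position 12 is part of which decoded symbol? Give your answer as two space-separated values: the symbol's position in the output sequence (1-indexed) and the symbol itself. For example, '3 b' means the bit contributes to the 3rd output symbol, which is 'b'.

Bit 0: prefix='1' (no match yet)
Bit 1: prefix='10' -> emit 'b', reset
Bit 2: prefix='1' (no match yet)
Bit 3: prefix='11' (no match yet)
Bit 4: prefix='110' -> emit 'i', reset
Bit 5: prefix='1' (no match yet)
Bit 6: prefix='10' -> emit 'b', reset
Bit 7: prefix='1' (no match yet)
Bit 8: prefix='10' -> emit 'b', reset
Bit 9: prefix='1' (no match yet)
Bit 10: prefix='10' -> emit 'b', reset
Bit 11: prefix='1' (no match yet)
Bit 12: prefix='11' (no match yet)
Bit 13: prefix='110' -> emit 'i', reset
Bit 14: prefix='1' (no match yet)
Bit 15: prefix='10' -> emit 'b', reset

Answer: 6 i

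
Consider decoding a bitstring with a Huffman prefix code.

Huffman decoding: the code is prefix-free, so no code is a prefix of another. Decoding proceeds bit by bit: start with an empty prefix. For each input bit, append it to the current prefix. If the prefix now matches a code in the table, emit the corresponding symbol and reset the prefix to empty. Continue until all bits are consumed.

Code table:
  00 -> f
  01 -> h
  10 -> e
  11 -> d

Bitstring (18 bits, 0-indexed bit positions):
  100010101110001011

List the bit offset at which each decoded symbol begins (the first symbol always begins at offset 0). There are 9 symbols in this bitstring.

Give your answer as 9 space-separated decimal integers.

Answer: 0 2 4 6 8 10 12 14 16

Derivation:
Bit 0: prefix='1' (no match yet)
Bit 1: prefix='10' -> emit 'e', reset
Bit 2: prefix='0' (no match yet)
Bit 3: prefix='00' -> emit 'f', reset
Bit 4: prefix='1' (no match yet)
Bit 5: prefix='10' -> emit 'e', reset
Bit 6: prefix='1' (no match yet)
Bit 7: prefix='10' -> emit 'e', reset
Bit 8: prefix='1' (no match yet)
Bit 9: prefix='11' -> emit 'd', reset
Bit 10: prefix='1' (no match yet)
Bit 11: prefix='10' -> emit 'e', reset
Bit 12: prefix='0' (no match yet)
Bit 13: prefix='00' -> emit 'f', reset
Bit 14: prefix='1' (no match yet)
Bit 15: prefix='10' -> emit 'e', reset
Bit 16: prefix='1' (no match yet)
Bit 17: prefix='11' -> emit 'd', reset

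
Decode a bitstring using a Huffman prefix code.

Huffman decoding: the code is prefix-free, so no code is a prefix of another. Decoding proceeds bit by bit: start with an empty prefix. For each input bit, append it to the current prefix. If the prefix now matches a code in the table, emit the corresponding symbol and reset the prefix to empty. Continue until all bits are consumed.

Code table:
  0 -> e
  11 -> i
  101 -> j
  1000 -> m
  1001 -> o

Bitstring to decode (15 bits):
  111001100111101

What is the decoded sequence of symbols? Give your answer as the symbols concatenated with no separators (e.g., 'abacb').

Bit 0: prefix='1' (no match yet)
Bit 1: prefix='11' -> emit 'i', reset
Bit 2: prefix='1' (no match yet)
Bit 3: prefix='10' (no match yet)
Bit 4: prefix='100' (no match yet)
Bit 5: prefix='1001' -> emit 'o', reset
Bit 6: prefix='1' (no match yet)
Bit 7: prefix='10' (no match yet)
Bit 8: prefix='100' (no match yet)
Bit 9: prefix='1001' -> emit 'o', reset
Bit 10: prefix='1' (no match yet)
Bit 11: prefix='11' -> emit 'i', reset
Bit 12: prefix='1' (no match yet)
Bit 13: prefix='10' (no match yet)
Bit 14: prefix='101' -> emit 'j', reset

Answer: iooij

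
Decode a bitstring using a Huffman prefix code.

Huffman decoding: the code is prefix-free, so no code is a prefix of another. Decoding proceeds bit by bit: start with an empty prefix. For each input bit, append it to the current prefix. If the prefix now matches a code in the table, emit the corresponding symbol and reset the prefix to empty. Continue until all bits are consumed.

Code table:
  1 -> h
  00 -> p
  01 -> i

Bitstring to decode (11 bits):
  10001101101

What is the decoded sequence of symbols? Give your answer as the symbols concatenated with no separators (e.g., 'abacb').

Answer: hpihihi

Derivation:
Bit 0: prefix='1' -> emit 'h', reset
Bit 1: prefix='0' (no match yet)
Bit 2: prefix='00' -> emit 'p', reset
Bit 3: prefix='0' (no match yet)
Bit 4: prefix='01' -> emit 'i', reset
Bit 5: prefix='1' -> emit 'h', reset
Bit 6: prefix='0' (no match yet)
Bit 7: prefix='01' -> emit 'i', reset
Bit 8: prefix='1' -> emit 'h', reset
Bit 9: prefix='0' (no match yet)
Bit 10: prefix='01' -> emit 'i', reset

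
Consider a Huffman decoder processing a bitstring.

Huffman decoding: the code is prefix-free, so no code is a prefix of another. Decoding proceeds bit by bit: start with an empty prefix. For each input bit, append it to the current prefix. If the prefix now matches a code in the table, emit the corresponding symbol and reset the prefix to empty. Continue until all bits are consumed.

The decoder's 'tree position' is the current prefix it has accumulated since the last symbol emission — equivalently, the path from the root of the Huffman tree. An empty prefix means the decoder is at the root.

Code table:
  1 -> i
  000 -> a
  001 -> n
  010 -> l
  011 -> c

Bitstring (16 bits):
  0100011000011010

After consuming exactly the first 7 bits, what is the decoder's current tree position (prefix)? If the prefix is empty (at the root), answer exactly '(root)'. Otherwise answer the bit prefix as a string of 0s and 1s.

Answer: (root)

Derivation:
Bit 0: prefix='0' (no match yet)
Bit 1: prefix='01' (no match yet)
Bit 2: prefix='010' -> emit 'l', reset
Bit 3: prefix='0' (no match yet)
Bit 4: prefix='00' (no match yet)
Bit 5: prefix='001' -> emit 'n', reset
Bit 6: prefix='1' -> emit 'i', reset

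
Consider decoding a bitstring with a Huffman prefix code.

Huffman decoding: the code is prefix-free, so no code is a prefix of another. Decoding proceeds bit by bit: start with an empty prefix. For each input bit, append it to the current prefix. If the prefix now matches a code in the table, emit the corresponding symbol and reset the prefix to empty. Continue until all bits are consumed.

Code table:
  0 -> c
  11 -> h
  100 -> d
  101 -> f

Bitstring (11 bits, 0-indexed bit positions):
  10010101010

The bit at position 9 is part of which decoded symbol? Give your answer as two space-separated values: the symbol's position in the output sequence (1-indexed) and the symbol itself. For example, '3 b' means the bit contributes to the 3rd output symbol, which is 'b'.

Answer: 4 f

Derivation:
Bit 0: prefix='1' (no match yet)
Bit 1: prefix='10' (no match yet)
Bit 2: prefix='100' -> emit 'd', reset
Bit 3: prefix='1' (no match yet)
Bit 4: prefix='10' (no match yet)
Bit 5: prefix='101' -> emit 'f', reset
Bit 6: prefix='0' -> emit 'c', reset
Bit 7: prefix='1' (no match yet)
Bit 8: prefix='10' (no match yet)
Bit 9: prefix='101' -> emit 'f', reset
Bit 10: prefix='0' -> emit 'c', reset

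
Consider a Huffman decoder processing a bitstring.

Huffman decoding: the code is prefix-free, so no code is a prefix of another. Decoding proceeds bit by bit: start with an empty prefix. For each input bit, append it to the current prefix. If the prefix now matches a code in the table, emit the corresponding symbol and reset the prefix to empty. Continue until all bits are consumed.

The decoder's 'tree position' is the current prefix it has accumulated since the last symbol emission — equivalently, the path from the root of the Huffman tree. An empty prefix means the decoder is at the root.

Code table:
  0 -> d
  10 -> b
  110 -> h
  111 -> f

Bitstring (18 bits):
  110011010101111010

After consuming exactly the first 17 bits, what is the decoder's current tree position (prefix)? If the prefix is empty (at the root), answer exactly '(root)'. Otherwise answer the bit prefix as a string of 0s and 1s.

Answer: 1

Derivation:
Bit 0: prefix='1' (no match yet)
Bit 1: prefix='11' (no match yet)
Bit 2: prefix='110' -> emit 'h', reset
Bit 3: prefix='0' -> emit 'd', reset
Bit 4: prefix='1' (no match yet)
Bit 5: prefix='11' (no match yet)
Bit 6: prefix='110' -> emit 'h', reset
Bit 7: prefix='1' (no match yet)
Bit 8: prefix='10' -> emit 'b', reset
Bit 9: prefix='1' (no match yet)
Bit 10: prefix='10' -> emit 'b', reset
Bit 11: prefix='1' (no match yet)
Bit 12: prefix='11' (no match yet)
Bit 13: prefix='111' -> emit 'f', reset
Bit 14: prefix='1' (no match yet)
Bit 15: prefix='10' -> emit 'b', reset
Bit 16: prefix='1' (no match yet)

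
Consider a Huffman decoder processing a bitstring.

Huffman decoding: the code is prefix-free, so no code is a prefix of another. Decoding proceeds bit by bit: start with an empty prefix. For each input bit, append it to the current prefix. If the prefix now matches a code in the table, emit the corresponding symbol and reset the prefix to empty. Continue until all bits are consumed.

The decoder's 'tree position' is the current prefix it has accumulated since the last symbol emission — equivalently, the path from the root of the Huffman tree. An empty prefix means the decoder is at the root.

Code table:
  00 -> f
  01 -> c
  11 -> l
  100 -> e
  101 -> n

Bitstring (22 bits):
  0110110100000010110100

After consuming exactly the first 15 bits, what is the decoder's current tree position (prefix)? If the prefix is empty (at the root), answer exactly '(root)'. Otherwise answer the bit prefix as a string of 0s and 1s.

Answer: 1

Derivation:
Bit 0: prefix='0' (no match yet)
Bit 1: prefix='01' -> emit 'c', reset
Bit 2: prefix='1' (no match yet)
Bit 3: prefix='10' (no match yet)
Bit 4: prefix='101' -> emit 'n', reset
Bit 5: prefix='1' (no match yet)
Bit 6: prefix='10' (no match yet)
Bit 7: prefix='101' -> emit 'n', reset
Bit 8: prefix='0' (no match yet)
Bit 9: prefix='00' -> emit 'f', reset
Bit 10: prefix='0' (no match yet)
Bit 11: prefix='00' -> emit 'f', reset
Bit 12: prefix='0' (no match yet)
Bit 13: prefix='00' -> emit 'f', reset
Bit 14: prefix='1' (no match yet)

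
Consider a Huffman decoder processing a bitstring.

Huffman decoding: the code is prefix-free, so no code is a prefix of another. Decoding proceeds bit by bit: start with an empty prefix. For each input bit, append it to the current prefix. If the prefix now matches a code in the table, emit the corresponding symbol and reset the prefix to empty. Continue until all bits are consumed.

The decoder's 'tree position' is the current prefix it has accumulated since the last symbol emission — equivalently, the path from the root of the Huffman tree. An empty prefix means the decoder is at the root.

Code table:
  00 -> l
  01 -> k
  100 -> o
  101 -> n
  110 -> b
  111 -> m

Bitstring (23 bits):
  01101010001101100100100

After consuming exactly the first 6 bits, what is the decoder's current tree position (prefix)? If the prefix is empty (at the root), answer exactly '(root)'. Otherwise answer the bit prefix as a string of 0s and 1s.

Bit 0: prefix='0' (no match yet)
Bit 1: prefix='01' -> emit 'k', reset
Bit 2: prefix='1' (no match yet)
Bit 3: prefix='10' (no match yet)
Bit 4: prefix='101' -> emit 'n', reset
Bit 5: prefix='0' (no match yet)

Answer: 0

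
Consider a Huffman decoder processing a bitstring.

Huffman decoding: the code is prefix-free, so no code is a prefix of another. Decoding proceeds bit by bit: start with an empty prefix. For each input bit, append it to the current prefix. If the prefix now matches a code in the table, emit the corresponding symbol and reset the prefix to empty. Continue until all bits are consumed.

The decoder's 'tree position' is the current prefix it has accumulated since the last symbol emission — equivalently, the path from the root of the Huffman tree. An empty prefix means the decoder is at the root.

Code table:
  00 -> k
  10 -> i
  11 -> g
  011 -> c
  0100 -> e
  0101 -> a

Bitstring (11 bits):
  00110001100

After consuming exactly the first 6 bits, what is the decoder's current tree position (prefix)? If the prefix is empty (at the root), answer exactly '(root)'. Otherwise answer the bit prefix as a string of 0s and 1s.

Bit 0: prefix='0' (no match yet)
Bit 1: prefix='00' -> emit 'k', reset
Bit 2: prefix='1' (no match yet)
Bit 3: prefix='11' -> emit 'g', reset
Bit 4: prefix='0' (no match yet)
Bit 5: prefix='00' -> emit 'k', reset

Answer: (root)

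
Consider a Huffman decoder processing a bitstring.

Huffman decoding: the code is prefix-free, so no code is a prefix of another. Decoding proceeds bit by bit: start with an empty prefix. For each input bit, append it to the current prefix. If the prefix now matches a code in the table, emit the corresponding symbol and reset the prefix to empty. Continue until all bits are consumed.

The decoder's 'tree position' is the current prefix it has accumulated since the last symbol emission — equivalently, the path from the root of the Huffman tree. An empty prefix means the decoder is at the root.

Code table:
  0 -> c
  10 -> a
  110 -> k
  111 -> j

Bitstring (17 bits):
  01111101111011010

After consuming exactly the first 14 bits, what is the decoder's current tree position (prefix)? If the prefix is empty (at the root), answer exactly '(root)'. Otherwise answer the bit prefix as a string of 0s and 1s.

Answer: 11

Derivation:
Bit 0: prefix='0' -> emit 'c', reset
Bit 1: prefix='1' (no match yet)
Bit 2: prefix='11' (no match yet)
Bit 3: prefix='111' -> emit 'j', reset
Bit 4: prefix='1' (no match yet)
Bit 5: prefix='11' (no match yet)
Bit 6: prefix='110' -> emit 'k', reset
Bit 7: prefix='1' (no match yet)
Bit 8: prefix='11' (no match yet)
Bit 9: prefix='111' -> emit 'j', reset
Bit 10: prefix='1' (no match yet)
Bit 11: prefix='10' -> emit 'a', reset
Bit 12: prefix='1' (no match yet)
Bit 13: prefix='11' (no match yet)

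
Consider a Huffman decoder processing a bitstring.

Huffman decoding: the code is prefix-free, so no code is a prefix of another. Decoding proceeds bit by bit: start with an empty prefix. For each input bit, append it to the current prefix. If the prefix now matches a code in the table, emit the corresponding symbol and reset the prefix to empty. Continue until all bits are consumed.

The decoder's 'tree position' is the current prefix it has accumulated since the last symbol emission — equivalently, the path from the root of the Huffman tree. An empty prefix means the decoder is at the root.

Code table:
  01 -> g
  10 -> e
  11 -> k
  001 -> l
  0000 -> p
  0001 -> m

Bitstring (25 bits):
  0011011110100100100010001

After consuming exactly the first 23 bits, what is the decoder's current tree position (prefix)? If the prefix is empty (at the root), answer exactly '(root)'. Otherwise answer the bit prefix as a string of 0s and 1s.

Bit 0: prefix='0' (no match yet)
Bit 1: prefix='00' (no match yet)
Bit 2: prefix='001' -> emit 'l', reset
Bit 3: prefix='1' (no match yet)
Bit 4: prefix='10' -> emit 'e', reset
Bit 5: prefix='1' (no match yet)
Bit 6: prefix='11' -> emit 'k', reset
Bit 7: prefix='1' (no match yet)
Bit 8: prefix='11' -> emit 'k', reset
Bit 9: prefix='0' (no match yet)
Bit 10: prefix='01' -> emit 'g', reset
Bit 11: prefix='0' (no match yet)
Bit 12: prefix='00' (no match yet)
Bit 13: prefix='001' -> emit 'l', reset
Bit 14: prefix='0' (no match yet)
Bit 15: prefix='00' (no match yet)
Bit 16: prefix='001' -> emit 'l', reset
Bit 17: prefix='0' (no match yet)
Bit 18: prefix='00' (no match yet)
Bit 19: prefix='000' (no match yet)
Bit 20: prefix='0001' -> emit 'm', reset
Bit 21: prefix='0' (no match yet)
Bit 22: prefix='00' (no match yet)

Answer: 00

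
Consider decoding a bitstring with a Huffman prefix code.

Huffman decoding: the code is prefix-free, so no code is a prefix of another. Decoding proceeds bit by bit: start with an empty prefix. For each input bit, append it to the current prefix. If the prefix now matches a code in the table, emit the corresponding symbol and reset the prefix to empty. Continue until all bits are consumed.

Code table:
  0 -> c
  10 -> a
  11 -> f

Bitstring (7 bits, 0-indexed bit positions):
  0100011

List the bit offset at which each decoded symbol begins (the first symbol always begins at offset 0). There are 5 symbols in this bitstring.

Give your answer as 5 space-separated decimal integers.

Bit 0: prefix='0' -> emit 'c', reset
Bit 1: prefix='1' (no match yet)
Bit 2: prefix='10' -> emit 'a', reset
Bit 3: prefix='0' -> emit 'c', reset
Bit 4: prefix='0' -> emit 'c', reset
Bit 5: prefix='1' (no match yet)
Bit 6: prefix='11' -> emit 'f', reset

Answer: 0 1 3 4 5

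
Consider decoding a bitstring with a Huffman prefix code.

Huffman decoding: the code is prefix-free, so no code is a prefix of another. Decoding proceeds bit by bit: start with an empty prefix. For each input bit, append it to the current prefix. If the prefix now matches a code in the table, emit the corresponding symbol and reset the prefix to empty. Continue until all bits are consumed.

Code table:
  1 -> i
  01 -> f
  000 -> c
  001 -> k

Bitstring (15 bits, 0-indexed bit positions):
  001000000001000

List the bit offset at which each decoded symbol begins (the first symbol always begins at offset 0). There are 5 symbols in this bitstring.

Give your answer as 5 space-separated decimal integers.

Answer: 0 3 6 9 12

Derivation:
Bit 0: prefix='0' (no match yet)
Bit 1: prefix='00' (no match yet)
Bit 2: prefix='001' -> emit 'k', reset
Bit 3: prefix='0' (no match yet)
Bit 4: prefix='00' (no match yet)
Bit 5: prefix='000' -> emit 'c', reset
Bit 6: prefix='0' (no match yet)
Bit 7: prefix='00' (no match yet)
Bit 8: prefix='000' -> emit 'c', reset
Bit 9: prefix='0' (no match yet)
Bit 10: prefix='00' (no match yet)
Bit 11: prefix='001' -> emit 'k', reset
Bit 12: prefix='0' (no match yet)
Bit 13: prefix='00' (no match yet)
Bit 14: prefix='000' -> emit 'c', reset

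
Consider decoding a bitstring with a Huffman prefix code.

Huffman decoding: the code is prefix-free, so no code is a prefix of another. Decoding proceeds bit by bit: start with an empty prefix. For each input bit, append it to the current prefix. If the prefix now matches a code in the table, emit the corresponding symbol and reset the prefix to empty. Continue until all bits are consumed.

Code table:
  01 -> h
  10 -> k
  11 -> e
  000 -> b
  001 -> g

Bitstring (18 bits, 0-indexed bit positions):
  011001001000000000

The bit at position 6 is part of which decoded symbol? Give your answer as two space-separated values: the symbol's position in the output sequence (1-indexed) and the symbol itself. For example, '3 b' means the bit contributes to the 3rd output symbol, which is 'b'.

Bit 0: prefix='0' (no match yet)
Bit 1: prefix='01' -> emit 'h', reset
Bit 2: prefix='1' (no match yet)
Bit 3: prefix='10' -> emit 'k', reset
Bit 4: prefix='0' (no match yet)
Bit 5: prefix='01' -> emit 'h', reset
Bit 6: prefix='0' (no match yet)
Bit 7: prefix='00' (no match yet)
Bit 8: prefix='001' -> emit 'g', reset
Bit 9: prefix='0' (no match yet)
Bit 10: prefix='00' (no match yet)

Answer: 4 g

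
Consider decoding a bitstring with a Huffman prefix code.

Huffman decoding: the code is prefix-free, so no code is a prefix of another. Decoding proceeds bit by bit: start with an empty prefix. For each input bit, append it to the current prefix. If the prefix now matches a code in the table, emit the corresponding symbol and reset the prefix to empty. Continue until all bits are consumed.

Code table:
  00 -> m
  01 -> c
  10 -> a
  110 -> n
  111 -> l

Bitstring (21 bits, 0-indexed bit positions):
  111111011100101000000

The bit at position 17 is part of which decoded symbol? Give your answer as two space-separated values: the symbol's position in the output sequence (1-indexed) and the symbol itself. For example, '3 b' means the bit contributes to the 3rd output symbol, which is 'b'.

Answer: 8 m

Derivation:
Bit 0: prefix='1' (no match yet)
Bit 1: prefix='11' (no match yet)
Bit 2: prefix='111' -> emit 'l', reset
Bit 3: prefix='1' (no match yet)
Bit 4: prefix='11' (no match yet)
Bit 5: prefix='111' -> emit 'l', reset
Bit 6: prefix='0' (no match yet)
Bit 7: prefix='01' -> emit 'c', reset
Bit 8: prefix='1' (no match yet)
Bit 9: prefix='11' (no match yet)
Bit 10: prefix='110' -> emit 'n', reset
Bit 11: prefix='0' (no match yet)
Bit 12: prefix='01' -> emit 'c', reset
Bit 13: prefix='0' (no match yet)
Bit 14: prefix='01' -> emit 'c', reset
Bit 15: prefix='0' (no match yet)
Bit 16: prefix='00' -> emit 'm', reset
Bit 17: prefix='0' (no match yet)
Bit 18: prefix='00' -> emit 'm', reset
Bit 19: prefix='0' (no match yet)
Bit 20: prefix='00' -> emit 'm', reset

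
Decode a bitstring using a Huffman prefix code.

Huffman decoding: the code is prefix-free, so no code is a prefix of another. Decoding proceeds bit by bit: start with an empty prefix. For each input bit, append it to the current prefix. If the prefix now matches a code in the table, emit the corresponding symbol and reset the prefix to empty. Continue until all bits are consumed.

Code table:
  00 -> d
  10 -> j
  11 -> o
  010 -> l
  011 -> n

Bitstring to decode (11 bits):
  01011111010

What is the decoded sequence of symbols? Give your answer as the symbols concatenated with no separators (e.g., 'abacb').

Answer: loojj

Derivation:
Bit 0: prefix='0' (no match yet)
Bit 1: prefix='01' (no match yet)
Bit 2: prefix='010' -> emit 'l', reset
Bit 3: prefix='1' (no match yet)
Bit 4: prefix='11' -> emit 'o', reset
Bit 5: prefix='1' (no match yet)
Bit 6: prefix='11' -> emit 'o', reset
Bit 7: prefix='1' (no match yet)
Bit 8: prefix='10' -> emit 'j', reset
Bit 9: prefix='1' (no match yet)
Bit 10: prefix='10' -> emit 'j', reset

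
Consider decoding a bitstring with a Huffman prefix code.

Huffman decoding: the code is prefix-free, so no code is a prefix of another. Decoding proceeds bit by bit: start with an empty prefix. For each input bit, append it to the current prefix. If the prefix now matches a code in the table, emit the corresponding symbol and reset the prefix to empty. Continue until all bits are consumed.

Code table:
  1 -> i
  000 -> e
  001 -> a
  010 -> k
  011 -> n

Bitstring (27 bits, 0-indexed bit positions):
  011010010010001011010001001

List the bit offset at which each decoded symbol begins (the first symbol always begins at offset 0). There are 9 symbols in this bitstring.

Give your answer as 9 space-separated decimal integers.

Answer: 0 3 6 9 12 15 18 21 24

Derivation:
Bit 0: prefix='0' (no match yet)
Bit 1: prefix='01' (no match yet)
Bit 2: prefix='011' -> emit 'n', reset
Bit 3: prefix='0' (no match yet)
Bit 4: prefix='01' (no match yet)
Bit 5: prefix='010' -> emit 'k', reset
Bit 6: prefix='0' (no match yet)
Bit 7: prefix='01' (no match yet)
Bit 8: prefix='010' -> emit 'k', reset
Bit 9: prefix='0' (no match yet)
Bit 10: prefix='01' (no match yet)
Bit 11: prefix='010' -> emit 'k', reset
Bit 12: prefix='0' (no match yet)
Bit 13: prefix='00' (no match yet)
Bit 14: prefix='001' -> emit 'a', reset
Bit 15: prefix='0' (no match yet)
Bit 16: prefix='01' (no match yet)
Bit 17: prefix='011' -> emit 'n', reset
Bit 18: prefix='0' (no match yet)
Bit 19: prefix='01' (no match yet)
Bit 20: prefix='010' -> emit 'k', reset
Bit 21: prefix='0' (no match yet)
Bit 22: prefix='00' (no match yet)
Bit 23: prefix='001' -> emit 'a', reset
Bit 24: prefix='0' (no match yet)
Bit 25: prefix='00' (no match yet)
Bit 26: prefix='001' -> emit 'a', reset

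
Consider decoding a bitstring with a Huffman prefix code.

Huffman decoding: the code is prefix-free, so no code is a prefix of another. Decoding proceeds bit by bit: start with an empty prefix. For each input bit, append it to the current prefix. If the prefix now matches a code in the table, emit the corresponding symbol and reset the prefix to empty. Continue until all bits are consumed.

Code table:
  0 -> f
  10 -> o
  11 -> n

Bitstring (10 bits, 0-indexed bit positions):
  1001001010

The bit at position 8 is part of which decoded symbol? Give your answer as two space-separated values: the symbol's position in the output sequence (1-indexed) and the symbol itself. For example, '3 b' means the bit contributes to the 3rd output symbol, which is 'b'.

Answer: 6 o

Derivation:
Bit 0: prefix='1' (no match yet)
Bit 1: prefix='10' -> emit 'o', reset
Bit 2: prefix='0' -> emit 'f', reset
Bit 3: prefix='1' (no match yet)
Bit 4: prefix='10' -> emit 'o', reset
Bit 5: prefix='0' -> emit 'f', reset
Bit 6: prefix='1' (no match yet)
Bit 7: prefix='10' -> emit 'o', reset
Bit 8: prefix='1' (no match yet)
Bit 9: prefix='10' -> emit 'o', reset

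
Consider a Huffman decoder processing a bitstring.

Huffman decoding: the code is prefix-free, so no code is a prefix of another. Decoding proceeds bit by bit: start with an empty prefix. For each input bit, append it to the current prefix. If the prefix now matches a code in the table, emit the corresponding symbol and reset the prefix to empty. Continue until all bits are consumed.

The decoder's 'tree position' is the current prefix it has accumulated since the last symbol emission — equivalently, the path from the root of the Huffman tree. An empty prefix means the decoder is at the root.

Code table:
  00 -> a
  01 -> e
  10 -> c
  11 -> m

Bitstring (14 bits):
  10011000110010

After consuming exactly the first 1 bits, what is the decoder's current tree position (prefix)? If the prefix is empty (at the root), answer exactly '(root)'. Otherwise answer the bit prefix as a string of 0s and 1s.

Bit 0: prefix='1' (no match yet)

Answer: 1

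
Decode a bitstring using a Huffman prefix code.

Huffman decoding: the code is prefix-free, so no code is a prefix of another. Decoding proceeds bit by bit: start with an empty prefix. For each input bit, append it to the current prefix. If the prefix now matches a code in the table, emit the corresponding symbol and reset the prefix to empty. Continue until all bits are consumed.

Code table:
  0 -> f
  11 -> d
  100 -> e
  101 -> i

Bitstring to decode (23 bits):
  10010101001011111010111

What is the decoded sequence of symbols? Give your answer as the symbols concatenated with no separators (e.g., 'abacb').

Answer: eifeiddfid

Derivation:
Bit 0: prefix='1' (no match yet)
Bit 1: prefix='10' (no match yet)
Bit 2: prefix='100' -> emit 'e', reset
Bit 3: prefix='1' (no match yet)
Bit 4: prefix='10' (no match yet)
Bit 5: prefix='101' -> emit 'i', reset
Bit 6: prefix='0' -> emit 'f', reset
Bit 7: prefix='1' (no match yet)
Bit 8: prefix='10' (no match yet)
Bit 9: prefix='100' -> emit 'e', reset
Bit 10: prefix='1' (no match yet)
Bit 11: prefix='10' (no match yet)
Bit 12: prefix='101' -> emit 'i', reset
Bit 13: prefix='1' (no match yet)
Bit 14: prefix='11' -> emit 'd', reset
Bit 15: prefix='1' (no match yet)
Bit 16: prefix='11' -> emit 'd', reset
Bit 17: prefix='0' -> emit 'f', reset
Bit 18: prefix='1' (no match yet)
Bit 19: prefix='10' (no match yet)
Bit 20: prefix='101' -> emit 'i', reset
Bit 21: prefix='1' (no match yet)
Bit 22: prefix='11' -> emit 'd', reset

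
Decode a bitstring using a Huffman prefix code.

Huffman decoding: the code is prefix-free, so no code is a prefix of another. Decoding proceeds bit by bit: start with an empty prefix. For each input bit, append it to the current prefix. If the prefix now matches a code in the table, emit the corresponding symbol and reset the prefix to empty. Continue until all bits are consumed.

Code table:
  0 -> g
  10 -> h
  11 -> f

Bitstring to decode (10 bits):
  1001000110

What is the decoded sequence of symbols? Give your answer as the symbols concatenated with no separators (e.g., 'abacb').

Bit 0: prefix='1' (no match yet)
Bit 1: prefix='10' -> emit 'h', reset
Bit 2: prefix='0' -> emit 'g', reset
Bit 3: prefix='1' (no match yet)
Bit 4: prefix='10' -> emit 'h', reset
Bit 5: prefix='0' -> emit 'g', reset
Bit 6: prefix='0' -> emit 'g', reset
Bit 7: prefix='1' (no match yet)
Bit 8: prefix='11' -> emit 'f', reset
Bit 9: prefix='0' -> emit 'g', reset

Answer: hghggfg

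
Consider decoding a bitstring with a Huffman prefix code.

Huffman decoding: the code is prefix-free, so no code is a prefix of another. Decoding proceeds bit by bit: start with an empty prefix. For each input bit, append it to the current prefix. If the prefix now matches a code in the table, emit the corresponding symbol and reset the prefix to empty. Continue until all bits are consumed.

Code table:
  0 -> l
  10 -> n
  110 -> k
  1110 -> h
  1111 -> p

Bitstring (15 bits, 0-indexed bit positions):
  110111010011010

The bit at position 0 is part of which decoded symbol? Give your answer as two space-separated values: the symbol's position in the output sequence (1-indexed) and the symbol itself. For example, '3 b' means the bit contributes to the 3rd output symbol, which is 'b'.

Answer: 1 k

Derivation:
Bit 0: prefix='1' (no match yet)
Bit 1: prefix='11' (no match yet)
Bit 2: prefix='110' -> emit 'k', reset
Bit 3: prefix='1' (no match yet)
Bit 4: prefix='11' (no match yet)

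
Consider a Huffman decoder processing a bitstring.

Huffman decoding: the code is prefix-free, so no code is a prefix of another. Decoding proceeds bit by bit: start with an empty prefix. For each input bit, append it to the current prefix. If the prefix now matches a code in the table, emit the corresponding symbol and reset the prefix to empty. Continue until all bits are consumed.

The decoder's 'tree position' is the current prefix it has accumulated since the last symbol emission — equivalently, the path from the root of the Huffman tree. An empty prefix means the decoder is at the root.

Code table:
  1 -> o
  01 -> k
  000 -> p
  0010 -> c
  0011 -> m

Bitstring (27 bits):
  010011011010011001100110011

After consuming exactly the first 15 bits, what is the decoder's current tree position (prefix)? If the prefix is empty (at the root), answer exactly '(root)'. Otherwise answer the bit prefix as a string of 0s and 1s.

Answer: (root)

Derivation:
Bit 0: prefix='0' (no match yet)
Bit 1: prefix='01' -> emit 'k', reset
Bit 2: prefix='0' (no match yet)
Bit 3: prefix='00' (no match yet)
Bit 4: prefix='001' (no match yet)
Bit 5: prefix='0011' -> emit 'm', reset
Bit 6: prefix='0' (no match yet)
Bit 7: prefix='01' -> emit 'k', reset
Bit 8: prefix='1' -> emit 'o', reset
Bit 9: prefix='0' (no match yet)
Bit 10: prefix='01' -> emit 'k', reset
Bit 11: prefix='0' (no match yet)
Bit 12: prefix='00' (no match yet)
Bit 13: prefix='001' (no match yet)
Bit 14: prefix='0011' -> emit 'm', reset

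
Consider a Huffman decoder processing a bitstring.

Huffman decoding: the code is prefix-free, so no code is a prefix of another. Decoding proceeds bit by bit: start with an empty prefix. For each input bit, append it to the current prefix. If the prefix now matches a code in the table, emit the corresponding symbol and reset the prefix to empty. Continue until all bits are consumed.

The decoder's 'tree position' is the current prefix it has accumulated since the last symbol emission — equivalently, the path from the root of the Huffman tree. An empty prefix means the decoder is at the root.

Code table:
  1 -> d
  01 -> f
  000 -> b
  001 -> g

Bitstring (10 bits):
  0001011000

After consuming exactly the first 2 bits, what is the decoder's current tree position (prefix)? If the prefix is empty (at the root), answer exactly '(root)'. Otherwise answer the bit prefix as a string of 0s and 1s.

Answer: 00

Derivation:
Bit 0: prefix='0' (no match yet)
Bit 1: prefix='00' (no match yet)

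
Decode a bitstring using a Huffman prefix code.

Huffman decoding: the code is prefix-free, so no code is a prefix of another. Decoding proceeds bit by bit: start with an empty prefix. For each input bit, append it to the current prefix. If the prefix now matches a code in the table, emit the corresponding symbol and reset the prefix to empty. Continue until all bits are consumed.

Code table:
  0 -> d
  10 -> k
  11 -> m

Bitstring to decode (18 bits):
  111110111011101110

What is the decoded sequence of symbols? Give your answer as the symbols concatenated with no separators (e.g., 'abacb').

Bit 0: prefix='1' (no match yet)
Bit 1: prefix='11' -> emit 'm', reset
Bit 2: prefix='1' (no match yet)
Bit 3: prefix='11' -> emit 'm', reset
Bit 4: prefix='1' (no match yet)
Bit 5: prefix='10' -> emit 'k', reset
Bit 6: prefix='1' (no match yet)
Bit 7: prefix='11' -> emit 'm', reset
Bit 8: prefix='1' (no match yet)
Bit 9: prefix='10' -> emit 'k', reset
Bit 10: prefix='1' (no match yet)
Bit 11: prefix='11' -> emit 'm', reset
Bit 12: prefix='1' (no match yet)
Bit 13: prefix='10' -> emit 'k', reset
Bit 14: prefix='1' (no match yet)
Bit 15: prefix='11' -> emit 'm', reset
Bit 16: prefix='1' (no match yet)
Bit 17: prefix='10' -> emit 'k', reset

Answer: mmkmkmkmk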